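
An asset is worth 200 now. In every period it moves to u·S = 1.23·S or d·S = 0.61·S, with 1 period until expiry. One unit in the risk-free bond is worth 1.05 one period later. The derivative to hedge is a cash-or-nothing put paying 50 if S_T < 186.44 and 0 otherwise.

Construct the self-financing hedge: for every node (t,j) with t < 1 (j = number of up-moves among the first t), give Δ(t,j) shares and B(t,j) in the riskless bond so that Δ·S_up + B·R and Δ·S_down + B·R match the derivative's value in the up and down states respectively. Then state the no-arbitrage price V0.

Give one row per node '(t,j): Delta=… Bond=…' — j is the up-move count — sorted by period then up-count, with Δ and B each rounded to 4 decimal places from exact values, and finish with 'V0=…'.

Risk-neutral probability p* = (R−d)/(u−d) = (1.05−0.61)/(1.23−0.61) = 0.7097.
Terminal values V(1,·): V(1,0)=50.0000, V(1,1)=0.0000
  t=0,j=0: stock 200.0000 → up 246.0000 (V=0.0000), down 122.0000 (V=50.0000). Price 13.8249; hedge Δ=-0.4032, bond B=94.4700.
Self-financing check: at every node Δ·S+B equals the discounted successor values.

(0,0): Delta=-0.4032 Bond=94.4700
V0=13.8249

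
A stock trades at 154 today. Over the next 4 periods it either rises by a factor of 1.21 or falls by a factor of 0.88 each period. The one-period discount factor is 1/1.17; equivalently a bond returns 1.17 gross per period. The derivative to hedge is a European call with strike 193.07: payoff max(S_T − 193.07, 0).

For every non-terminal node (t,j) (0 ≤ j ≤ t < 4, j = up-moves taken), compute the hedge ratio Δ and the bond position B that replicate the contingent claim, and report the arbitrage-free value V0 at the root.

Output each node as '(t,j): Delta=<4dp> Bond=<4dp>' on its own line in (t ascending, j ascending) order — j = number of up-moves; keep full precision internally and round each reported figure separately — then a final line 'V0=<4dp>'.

(0,0): Delta=0.9129 Bond=-88.7111
(1,0): Delta=0.5930 Bond=-60.4488
(1,1): Delta=0.9450 Bond=-109.7703
(2,0): Delta=0.0000 Bond=0.0000
(2,1): Delta=0.6525 Bond=-80.4802
(2,2): Delta=0.9743 Bond=-135.0452
(3,0): Delta=0.0000 Bond=0.0000
(3,1): Delta=0.0000 Bond=0.0000
(3,2): Delta=0.7180 Bond=-107.1497
(3,3): Delta=1.0000 Bond=-165.0171
V0=51.8714

The replicating-portfolio and risk-neutral prices coincide; use p* = (1.17−0.88)/(1.21−0.88) = 0.8788 for the latter.
Payoff layer (t=4): V(4,0)=0.0000, V(4,1)=0.0000, V(4,2)=0.0000, V(4,3)=47.0119, V(4,4)=137.0427
(3,0): S=104.9467. Δ = (V_up−V_dn)/(S_up−S_dn) = (0.0000−0.0000)/(126.9855−92.3531) = 0.0000. V = [p*·0.0000 + (1−p*)·0.0000]/1.17 = 0.0000. B = V − Δ·S = 0.0000.
(3,1): S=144.3017. Δ = (V_up−V_dn)/(S_up−S_dn) = (0.0000−0.0000)/(174.6051−126.9855) = 0.0000. V = [p*·0.0000 + (1−p*)·0.0000]/1.17 = 0.0000. B = V − Δ·S = 0.0000.
(3,2): S=198.4148. Δ = (V_up−V_dn)/(S_up−S_dn) = (47.0119−0.0000)/(240.0819−174.6051) = 0.7180. V = [p*·47.0119 + (1−p*)·0.0000]/1.17 = 35.3107. B = V − Δ·S = -107.1497.
(3,3): S=272.8204. Δ = (V_up−V_dn)/(S_up−S_dn) = (137.0427−47.0119)/(330.1127−240.0819) = 1.0000. V = [p*·137.0427 + (1−p*)·47.0119]/1.17 = 107.8033. B = V − Δ·S = -165.0171.
(2,0): S=119.2576. Δ = (V_up−V_dn)/(S_up−S_dn) = (0.0000−0.0000)/(144.3017−104.9467) = 0.0000. V = [p*·0.0000 + (1−p*)·0.0000]/1.17 = 0.0000. B = V − Δ·S = 0.0000.
(2,1): S=163.9792. Δ = (V_up−V_dn)/(S_up−S_dn) = (35.3107−0.0000)/(198.4148−144.3017) = 0.6525. V = [p*·35.3107 + (1−p*)·0.0000]/1.17 = 26.5219. B = V − Δ·S = -80.4802.
(2,2): S=225.4714. Δ = (V_up−V_dn)/(S_up−S_dn) = (107.8033−35.3107)/(272.8204−198.4148) = 0.9743. V = [p*·107.8033 + (1−p*)·35.3107]/1.17 = 84.6293. B = V − Δ·S = -135.0452.
(1,0): S=135.5200. Δ = (V_up−V_dn)/(S_up−S_dn) = (26.5219−0.0000)/(163.9792−119.2576) = 0.5930. V = [p*·26.5219 + (1−p*)·0.0000]/1.17 = 19.9206. B = V − Δ·S = -60.4488.
(1,1): S=186.3400. Δ = (V_up−V_dn)/(S_up−S_dn) = (84.6293−26.5219)/(225.4714−163.9792) = 0.9450. V = [p*·84.6293 + (1−p*)·26.5219]/1.17 = 66.3128. B = V − Δ·S = -109.7703.
(0,0): S=154.0000. Δ = (V_up−V_dn)/(S_up−S_dn) = (66.3128−19.9206)/(186.3400−135.5200) = 0.9129. V = [p*·66.3128 + (1−p*)·19.9206]/1.17 = 51.8714. B = V − Δ·S = -88.7111.
The time-0 hedge costs 51.8714, which is the no-arbitrage price.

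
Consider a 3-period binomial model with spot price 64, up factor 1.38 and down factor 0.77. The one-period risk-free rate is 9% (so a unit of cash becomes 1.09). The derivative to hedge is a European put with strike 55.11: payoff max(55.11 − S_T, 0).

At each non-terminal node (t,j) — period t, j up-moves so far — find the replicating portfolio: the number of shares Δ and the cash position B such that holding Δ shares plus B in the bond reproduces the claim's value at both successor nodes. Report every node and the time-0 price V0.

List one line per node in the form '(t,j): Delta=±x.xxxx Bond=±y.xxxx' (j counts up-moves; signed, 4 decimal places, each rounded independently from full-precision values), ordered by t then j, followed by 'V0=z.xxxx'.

Under the risk-neutral measure, an up-move has probability p* = (R−d)/(u−d) = 0.5246 and values discount at R = 1.09.
Payoff layer (t=3): V(3,0)=25.8919, V(3,1)=2.7451, V(3,2)=0.0000, V(3,3)=0.0000
  t=2,j=0: stock 37.9456 → up 52.3649 (V=2.7451), down 29.2181 (V=25.8919). Price 12.6140; hedge Δ=-1.0000, bond B=50.5596.
  t=2,j=1: stock 68.0064 → up 93.8488 (V=0.0000), down 52.3649 (V=2.7451). Price 1.1973; hedge Δ=-0.0662, bond B=5.6974.
  t=2,j=2: stock 121.8816 → up 168.1966 (V=0.0000), down 93.8488 (V=0.0000). Price 0.0000; hedge Δ=0.0000, bond B=0.0000.
  t=1,j=0: stock 49.2800 → up 68.0064 (V=1.1973), down 37.9456 (V=12.6140). Price 6.0779; hedge Δ=-0.3798, bond B=24.7939.
  t=1,j=1: stock 88.3200 → up 121.8816 (V=0.0000), down 68.0064 (V=1.1973). Price 0.5222; hedge Δ=-0.0222, bond B=2.4850.
  t=0,j=0: stock 64.0000 → up 88.3200 (V=0.5222), down 49.2800 (V=6.0779). Price 2.9022; hedge Δ=-0.1423, bond B=12.0099.
Root portfolio cost Δ·64+B reproduces V0=2.9022.

(0,0): Delta=-0.1423 Bond=12.0099
(1,0): Delta=-0.3798 Bond=24.7939
(1,1): Delta=-0.0222 Bond=2.4850
(2,0): Delta=-1.0000 Bond=50.5596
(2,1): Delta=-0.0662 Bond=5.6974
(2,2): Delta=0.0000 Bond=0.0000
V0=2.9022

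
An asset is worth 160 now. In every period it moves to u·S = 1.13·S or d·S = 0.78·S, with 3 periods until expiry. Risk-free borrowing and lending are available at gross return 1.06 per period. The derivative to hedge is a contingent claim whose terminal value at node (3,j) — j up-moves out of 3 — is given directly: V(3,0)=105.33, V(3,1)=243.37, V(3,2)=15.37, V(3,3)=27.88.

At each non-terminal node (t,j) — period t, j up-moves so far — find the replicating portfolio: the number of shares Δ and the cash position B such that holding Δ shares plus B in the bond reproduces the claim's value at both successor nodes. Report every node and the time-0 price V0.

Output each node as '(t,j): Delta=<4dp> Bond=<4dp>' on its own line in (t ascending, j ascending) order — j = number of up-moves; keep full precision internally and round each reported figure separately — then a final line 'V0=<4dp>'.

Since d<R<u, set p* = (R−d)/(u−d) = 0.8000; price each node as the discounted p*-expectation of its children.
Terminal payoffs: V(3,0)=105.3300, V(3,1)=243.3700, V(3,2)=15.3700, V(3,3)=27.8800
  t=2,j=0: stock 97.3440 → up 109.9987 (V=243.3700), down 75.9283 (V=105.3300). Price 203.5491; hedge Δ=4.0516, bond B=-190.8509.
  t=2,j=1: stock 141.0240 → up 159.3571 (V=15.3700), down 109.9987 (V=243.3700). Price 57.5189; hedge Δ=-4.6193, bond B=708.9474.
  t=2,j=2: stock 204.3040 → up 230.8635 (V=27.8800), down 159.3571 (V=15.3700). Price 23.9415; hedge Δ=0.1749, bond B=-11.8013.
  t=1,j=0: stock 124.8000 → up 141.0240 (V=57.5189), down 97.3440 (V=203.5491). Price 81.8159; hedge Δ=-3.3432, bond B=499.0451.
  t=1,j=1: stock 180.8000 → up 204.3040 (V=23.9415), down 141.0240 (V=57.5189). Price 28.9217; hedge Δ=-0.5306, bond B=124.8570.
  t=0,j=0: stock 160.0000 → up 180.8000 (V=28.9217), down 124.8000 (V=81.8159). Price 37.2647; hedge Δ=-0.9445, bond B=188.3911.
Check: Δ(0,0)·S0 + B(0,0) = 37.2647 = V0.

(0,0): Delta=-0.9445 Bond=188.3911
(1,0): Delta=-3.3432 Bond=499.0451
(1,1): Delta=-0.5306 Bond=124.8570
(2,0): Delta=4.0516 Bond=-190.8509
(2,1): Delta=-4.6193 Bond=708.9474
(2,2): Delta=0.1749 Bond=-11.8013
V0=37.2647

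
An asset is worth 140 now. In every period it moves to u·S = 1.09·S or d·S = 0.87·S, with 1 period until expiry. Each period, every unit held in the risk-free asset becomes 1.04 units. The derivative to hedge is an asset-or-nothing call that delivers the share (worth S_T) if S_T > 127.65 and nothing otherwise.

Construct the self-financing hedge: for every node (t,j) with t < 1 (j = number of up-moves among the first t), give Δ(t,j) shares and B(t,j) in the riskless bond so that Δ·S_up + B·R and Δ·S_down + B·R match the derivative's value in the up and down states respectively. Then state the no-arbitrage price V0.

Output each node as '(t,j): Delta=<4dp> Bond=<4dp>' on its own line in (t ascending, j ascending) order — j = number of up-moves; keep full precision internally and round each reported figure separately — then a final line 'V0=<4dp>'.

Since d<R<u, set p* = (R−d)/(u−d) = 0.7727; price each node as the discounted p*-expectation of its children.
Payoff layer (t=1): V(1,0)=0.0000, V(1,1)=152.6000
  t=0,j=0: stock 140.0000 → up 152.6000 (V=152.6000), down 121.8000 (V=0.0000). Price 113.3829; hedge Δ=4.9545, bond B=-580.2535.
Check: Δ(0,0)·S0 + B(0,0) = 113.3829 = V0.

(0,0): Delta=4.9545 Bond=-580.2535
V0=113.3829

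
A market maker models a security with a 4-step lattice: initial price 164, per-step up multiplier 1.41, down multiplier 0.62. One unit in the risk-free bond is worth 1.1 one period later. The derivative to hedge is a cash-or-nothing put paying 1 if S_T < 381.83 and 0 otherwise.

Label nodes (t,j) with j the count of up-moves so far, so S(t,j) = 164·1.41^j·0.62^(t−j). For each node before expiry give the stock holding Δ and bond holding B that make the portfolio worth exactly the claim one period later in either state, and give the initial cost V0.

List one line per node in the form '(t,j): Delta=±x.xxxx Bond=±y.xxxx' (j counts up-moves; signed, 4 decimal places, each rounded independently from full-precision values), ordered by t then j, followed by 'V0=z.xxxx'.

Risk-neutral probability p* = (R−d)/(u−d) = (1.1−0.62)/(1.41−0.62) = 0.6076.
Payoff layer (t=4): V(4,0)=1.0000, V(4,1)=1.0000, V(4,2)=1.0000, V(4,3)=1.0000, V(4,4)=0.0000
(3,0): S=39.0858. Δ = (V_up−V_dn)/(S_up−S_dn) = (1.0000−1.0000)/(55.1110−24.2332) = 0.0000. V = [p*·1.0000 + (1−p*)·1.0000]/1.1 = 0.9091. B = V − Δ·S = 0.9091.
(3,1): S=88.8887. Δ = (V_up−V_dn)/(S_up−S_dn) = (1.0000−1.0000)/(125.3330−55.1110) = 0.0000. V = [p*·1.0000 + (1−p*)·1.0000]/1.1 = 0.9091. B = V − Δ·S = 0.9091.
(3,2): S=202.1500. Δ = (V_up−V_dn)/(S_up−S_dn) = (1.0000−1.0000)/(285.0315−125.3330) = 0.0000. V = [p*·1.0000 + (1−p*)·1.0000]/1.1 = 0.9091. B = V − Δ·S = 0.9091.
(3,3): S=459.7282. Δ = (V_up−V_dn)/(S_up−S_dn) = (0.0000−1.0000)/(648.2168−285.0315) = -0.0028. V = [p*·0.0000 + (1−p*)·1.0000]/1.1 = 0.3567. B = V − Δ·S = 1.6226.
(2,0): S=63.0416. Δ = (V_up−V_dn)/(S_up−S_dn) = (0.9091−0.9091)/(88.8887−39.0858) = 0.0000. V = [p*·0.9091 + (1−p*)·0.9091]/1.1 = 0.8264. B = V − Δ·S = 0.8264.
(2,1): S=143.3688. Δ = (V_up−V_dn)/(S_up−S_dn) = (0.9091−0.9091)/(202.1500−88.8887) = 0.0000. V = [p*·0.9091 + (1−p*)·0.9091]/1.1 = 0.8264. B = V − Δ·S = 0.8264.
(2,2): S=326.0484. Δ = (V_up−V_dn)/(S_up−S_dn) = (0.3567−0.9091)/(459.7282−202.1500) = -0.0021. V = [p*·0.3567 + (1−p*)·0.9091]/1.1 = 0.5213. B = V − Δ·S = 1.2205.
(1,0): S=101.6800. Δ = (V_up−V_dn)/(S_up−S_dn) = (0.8264−0.8264)/(143.3688−63.0416) = 0.0000. V = [p*·0.8264 + (1−p*)·0.8264]/1.1 = 0.7513. B = V − Δ·S = 0.7513.
(1,1): S=231.2400. Δ = (V_up−V_dn)/(S_up−S_dn) = (0.5213−0.8264)/(326.0484−143.3688) = -0.0017. V = [p*·0.5213 + (1−p*)·0.8264]/1.1 = 0.5828. B = V − Δ·S = 0.9690.
(0,0): S=164.0000. Δ = (V_up−V_dn)/(S_up−S_dn) = (0.5828−0.7513)/(231.2400−101.6800) = -0.0013. V = [p*·0.5828 + (1−p*)·0.7513]/1.1 = 0.5899. B = V − Δ·S = 0.8032.
Check: Δ(0,0)·S0 + B(0,0) = 0.5899 = V0.

(0,0): Delta=-0.0013 Bond=0.8032
(1,0): Delta=0.0000 Bond=0.7513
(1,1): Delta=-0.0017 Bond=0.9690
(2,0): Delta=0.0000 Bond=0.8264
(2,1): Delta=0.0000 Bond=0.8264
(2,2): Delta=-0.0021 Bond=1.2205
(3,0): Delta=0.0000 Bond=0.9091
(3,1): Delta=0.0000 Bond=0.9091
(3,2): Delta=0.0000 Bond=0.9091
(3,3): Delta=-0.0028 Bond=1.6226
V0=0.5899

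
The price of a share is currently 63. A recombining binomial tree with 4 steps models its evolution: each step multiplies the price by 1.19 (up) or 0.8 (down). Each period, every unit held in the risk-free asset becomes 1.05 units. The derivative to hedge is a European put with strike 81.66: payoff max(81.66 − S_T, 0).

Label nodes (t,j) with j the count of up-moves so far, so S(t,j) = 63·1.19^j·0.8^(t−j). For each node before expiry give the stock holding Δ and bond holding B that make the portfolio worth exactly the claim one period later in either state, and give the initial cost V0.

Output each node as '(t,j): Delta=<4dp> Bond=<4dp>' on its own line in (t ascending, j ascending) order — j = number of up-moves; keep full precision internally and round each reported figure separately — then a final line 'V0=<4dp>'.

(0,0): Delta=-0.5657 Bond=47.0422
(1,0): Delta=-0.9380 Bond=68.1585
(1,1): Delta=-0.4255 Bond=38.8864
(2,0): Delta=-1.0000 Bond=74.0680
(2,1): Delta=-0.9146 Bond=70.1656
(2,2): Delta=-0.2414 Bond=24.4032
(3,0): Delta=-1.0000 Bond=77.7714
(3,1): Delta=-1.0000 Bond=77.7714
(3,2): Delta=-0.8824 Bond=71.3792
(3,3): Delta=0.0000 Bond=0.0000
V0=11.4062

The replicating-portfolio and risk-neutral prices coincide; use p* = (1.05−0.8)/(1.19−0.8) = 0.6410 for the latter.
At expiry t=4: V(4,0)=55.8552, V(4,1)=43.2754, V(4,2)=24.5628, V(4,3)=0.0000, V(4,4)=0.0000
Node (3,0) S=32.2560: V=(p*·43.2754+(1−p*)·55.8552)/1.05=45.5154; Δ=(43.2754−55.8552)/(38.3846−25.8048)=-1.0000; B=V−Δ·S=77.7714
Node (3,1) S=47.9808: V=(p*·24.5628+(1−p*)·43.2754)/1.05=29.7906; Δ=(24.5628−43.2754)/(57.0972−38.3846)=-1.0000; B=V−Δ·S=77.7714
Node (3,2) S=71.3714: V=(p*·0.0000+(1−p*)·24.5628)/1.05=8.3976; Δ=(0.0000−24.5628)/(84.9320−57.0972)=-0.8824; B=V−Δ·S=71.3792
Node (3,3) S=106.1650: V=(p*·0.0000+(1−p*)·0.0000)/1.05=0.0000; Δ=(0.0000−0.0000)/(126.3364−84.9320)=0.0000; B=V−Δ·S=0.0000
Node (2,0) S=40.3200: V=(p*·29.7906+(1−p*)·45.5154)/1.05=33.7480; Δ=(29.7906−45.5154)/(47.9808−32.2560)=-1.0000; B=V−Δ·S=74.0680
Node (2,1) S=59.9760: V=(p*·8.3976+(1−p*)·29.7906)/1.05=15.3115; Δ=(8.3976−29.7906)/(71.3714−47.9808)=-0.9146; B=V−Δ·S=70.1656
Node (2,2) S=89.2143: V=(p*·0.0000+(1−p*)·8.3976)/1.05=2.8710; Δ=(0.0000−8.3976)/(106.1650−71.3714)=-0.2414; B=V−Δ·S=24.4032
Node (1,0) S=50.4000: V=(p*·15.3115+(1−p*)·33.7480)/1.05=20.8855; Δ=(15.3115−33.7480)/(59.9760−40.3200)=-0.9380; B=V−Δ·S=68.1585
Node (1,1) S=74.9700: V=(p*·2.8710+(1−p*)·15.3115)/1.05=6.9874; Δ=(2.8710−15.3115)/(89.2143−59.9760)=-0.4255; B=V−Δ·S=38.8864
Node (0,0) S=63.0000: V=(p*·6.9874+(1−p*)·20.8855)/1.05=11.4062; Δ=(6.9874−20.8855)/(74.9700−50.4000)=-0.5657; B=V−Δ·S=47.0422
Self-financing check: at every node Δ·S+B equals the discounted successor values.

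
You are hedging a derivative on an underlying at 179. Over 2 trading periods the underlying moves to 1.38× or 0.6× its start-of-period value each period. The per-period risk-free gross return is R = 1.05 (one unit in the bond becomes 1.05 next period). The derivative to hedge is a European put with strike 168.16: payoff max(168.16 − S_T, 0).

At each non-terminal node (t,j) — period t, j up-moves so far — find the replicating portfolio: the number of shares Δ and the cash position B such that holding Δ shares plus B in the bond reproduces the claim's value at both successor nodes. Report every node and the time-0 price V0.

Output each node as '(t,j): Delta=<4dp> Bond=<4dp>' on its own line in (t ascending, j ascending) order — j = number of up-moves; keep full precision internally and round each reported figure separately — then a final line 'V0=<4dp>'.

(0,0): Delta=-0.3203 Bond=82.9984
(1,0): Delta=-1.0000 Bond=160.1524
(1,1): Delta=-0.1035 Bond=33.6120
V0=25.6718

The replicating-portfolio and risk-neutral prices coincide; use p* = (1.05−0.6)/(1.38−0.6) = 0.5769 for the latter.
Payoff layer (t=2): V(2,0)=103.7200, V(2,1)=19.9480, V(2,2)=0.0000
  t=1,j=0: stock 107.4000 → up 148.2120 (V=19.9480), down 64.4400 (V=103.7200). Price 52.7524; hedge Δ=-1.0000, bond B=160.1524.
  t=1,j=1: stock 247.0200 → up 340.8876 (V=0.0000), down 148.2120 (V=19.9480). Price 8.0377; hedge Δ=-0.1035, bond B=33.6120.
  t=0,j=0: stock 179.0000 → up 247.0200 (V=8.0377), down 107.4000 (V=52.7524). Price 25.6718; hedge Δ=-0.3203, bond B=82.9984.
The time-0 hedge costs 25.6718, which is the no-arbitrage price.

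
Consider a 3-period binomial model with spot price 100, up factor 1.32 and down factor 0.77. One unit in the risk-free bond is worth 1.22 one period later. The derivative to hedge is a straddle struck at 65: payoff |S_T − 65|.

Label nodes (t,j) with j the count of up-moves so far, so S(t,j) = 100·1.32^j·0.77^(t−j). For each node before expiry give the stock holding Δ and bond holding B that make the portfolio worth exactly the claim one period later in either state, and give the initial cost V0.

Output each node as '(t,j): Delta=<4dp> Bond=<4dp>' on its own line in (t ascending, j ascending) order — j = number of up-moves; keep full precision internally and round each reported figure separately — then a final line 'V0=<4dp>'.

(0,0): Delta=0.9844 Bond=-34.1053
(1,0): Delta=0.8638 Bond=-32.3271
(1,1): Delta=1.0000 Bond=-43.6711
(2,0): Delta=-0.1866 Bond=22.8395
(2,1): Delta=1.0000 Bond=-53.2787
(2,2): Delta=1.0000 Bond=-53.2787
V0=64.3321

Since d<R<u, set p* = (R−d)/(u−d) = 0.8182; price each node as the discounted p*-expectation of its children.
Payoff layer (t=3): V(3,0)=19.3467, V(3,1)=13.2628, V(3,2)=69.1648, V(3,3)=164.9968
Node (2,0) S=59.2900: V=(p*·13.2628+(1−p*)·19.3467)/1.22=11.7778; Δ=(13.2628−19.3467)/(78.2628−45.6533)=-0.1866; B=V−Δ·S=22.8395
Node (2,1) S=101.6400: V=(p*·69.1648+(1−p*)·13.2628)/1.22=48.3613; Δ=(69.1648−13.2628)/(134.1648−78.2628)=1.0000; B=V−Δ·S=-53.2787
Node (2,2) S=174.2400: V=(p*·164.9968+(1−p*)·69.1648)/1.22=120.9613; Δ=(164.9968−69.1648)/(229.9968−134.1648)=1.0000; B=V−Δ·S=-53.2787
Node (1,0) S=77.0000: V=(p*·48.3613+(1−p*)·11.7778)/1.22=34.1883; Δ=(48.3613−11.7778)/(101.6400−59.2900)=0.8638; B=V−Δ·S=-32.3271
Node (1,1) S=132.0000: V=(p*·120.9613+(1−p*)·48.3613)/1.22=88.3289; Δ=(120.9613−48.3613)/(174.2400−101.6400)=1.0000; B=V−Δ·S=-43.6711
Node (0,0) S=100.0000: V=(p*·88.3289+(1−p*)·34.1883)/1.22=64.3321; Δ=(88.3289−34.1883)/(132.0000−77.0000)=0.9844; B=V−Δ·S=-34.1053
The time-0 hedge costs 64.3321, which is the no-arbitrage price.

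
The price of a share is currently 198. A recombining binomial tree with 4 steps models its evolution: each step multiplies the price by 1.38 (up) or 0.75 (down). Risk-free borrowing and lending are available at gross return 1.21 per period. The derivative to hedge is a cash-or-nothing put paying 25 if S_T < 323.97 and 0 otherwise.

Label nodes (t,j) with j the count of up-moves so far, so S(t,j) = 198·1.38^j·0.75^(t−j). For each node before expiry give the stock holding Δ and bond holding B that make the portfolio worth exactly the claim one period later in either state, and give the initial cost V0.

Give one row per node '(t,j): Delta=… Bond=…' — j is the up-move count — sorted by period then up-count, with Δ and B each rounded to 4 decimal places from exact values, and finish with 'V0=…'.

The replicating-portfolio and risk-neutral prices coincide; use p* = (1.21−0.75)/(1.38−0.75) = 0.7302 for the latter.
At expiry t=4: V(4,0)=25.0000, V(4,1)=25.0000, V(4,2)=25.0000, V(4,3)=0.0000, V(4,4)=0.0000
  t=3,j=0: stock 83.5312 → up 115.2731 (V=25.0000), down 62.6484 (V=25.0000). Price 20.6612; hedge Δ=0.0000, bond B=20.6612.
  t=3,j=1: stock 153.6975 → up 212.1025 (V=25.0000), down 115.2731 (V=25.0000). Price 20.6612; hedge Δ=0.0000, bond B=20.6612.
  t=3,j=2: stock 282.8034 → up 390.2687 (V=0.0000), down 212.1025 (V=25.0000). Price 5.5752; hedge Δ=-0.1403, bond B=45.2578.
  t=3,j=3: stock 520.3583 → up 718.0944 (V=0.0000), down 390.2687 (V=0.0000). Price 0.0000; hedge Δ=0.0000, bond B=0.0000.
  t=2,j=0: stock 111.3750 → up 153.6975 (V=20.6612), down 83.5312 (V=20.6612). Price 17.0753; hedge Δ=0.0000, bond B=17.0753.
  t=2,j=1: stock 204.9300 → up 282.8034 (V=5.5752), down 153.6975 (V=20.6612). Price 7.9719; hedge Δ=-0.1168, bond B=31.9178.
  t=2,j=2: stock 377.0712 → up 520.3583 (V=0.0000), down 282.8034 (V=5.5752). Price 1.2433; hedge Δ=-0.0235, bond B=10.0929.
  t=1,j=0: stock 148.5000 → up 204.9300 (V=7.9719), down 111.3750 (V=17.0753). Price 8.6185; hedge Δ=-0.0973, bond B=23.0684.
  t=1,j=1: stock 273.2400 → up 377.0712 (V=1.2433), down 204.9300 (V=7.9719). Price 2.5281; hedge Δ=-0.0391, bond B=13.2084.
  t=0,j=0: stock 198.0000 → up 273.2400 (V=2.5281), down 148.5000 (V=8.6185). Price 3.4476; hedge Δ=-0.0488, bond B=13.1149.
Root portfolio cost Δ·198+B reproduces V0=3.4476.

(0,0): Delta=-0.0488 Bond=13.1149
(1,0): Delta=-0.0973 Bond=23.0684
(1,1): Delta=-0.0391 Bond=13.2084
(2,0): Delta=0.0000 Bond=17.0753
(2,1): Delta=-0.1168 Bond=31.9178
(2,2): Delta=-0.0235 Bond=10.0929
(3,0): Delta=0.0000 Bond=20.6612
(3,1): Delta=0.0000 Bond=20.6612
(3,2): Delta=-0.1403 Bond=45.2578
(3,3): Delta=0.0000 Bond=0.0000
V0=3.4476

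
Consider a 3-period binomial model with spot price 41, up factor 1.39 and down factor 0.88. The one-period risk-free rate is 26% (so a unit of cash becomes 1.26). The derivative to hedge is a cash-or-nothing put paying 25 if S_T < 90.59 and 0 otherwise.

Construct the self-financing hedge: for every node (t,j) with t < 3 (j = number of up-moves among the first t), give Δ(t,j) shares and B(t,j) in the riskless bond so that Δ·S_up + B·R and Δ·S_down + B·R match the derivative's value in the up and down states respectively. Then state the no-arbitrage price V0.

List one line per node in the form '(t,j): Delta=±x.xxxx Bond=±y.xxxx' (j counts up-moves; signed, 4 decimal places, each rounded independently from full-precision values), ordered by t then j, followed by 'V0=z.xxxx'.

Under the risk-neutral measure, an up-move has probability p* = (R−d)/(u−d) = 0.7451 and values discount at R = 1.26.
At expiry t=3: V(3,0)=25.0000, V(3,1)=25.0000, V(3,2)=25.0000, V(3,3)=0.0000
(2,0): S=31.7504. Δ = (V_up−V_dn)/(S_up−S_dn) = (25.0000−25.0000)/(44.1331−27.9404) = 0.0000. V = [p*·25.0000 + (1−p*)·25.0000]/1.26 = 19.8413. B = V − Δ·S = 19.8413.
(2,1): S=50.1512. Δ = (V_up−V_dn)/(S_up−S_dn) = (25.0000−25.0000)/(69.7102−44.1331) = 0.0000. V = [p*·25.0000 + (1−p*)·25.0000]/1.26 = 19.8413. B = V − Δ·S = 19.8413.
(2,2): S=79.2161. Δ = (V_up−V_dn)/(S_up−S_dn) = (0.0000−25.0000)/(110.1104−69.7102) = -0.6188. V = [p*·0.0000 + (1−p*)·25.0000]/1.26 = 5.0576. B = V − Δ·S = 54.0772.
(1,0): S=36.0800. Δ = (V_up−V_dn)/(S_up−S_dn) = (19.8413−19.8413)/(50.1512−31.7504) = 0.0000. V = [p*·19.8413 + (1−p*)·19.8413]/1.26 = 15.7470. B = V − Δ·S = 15.7470.
(1,1): S=56.9900. Δ = (V_up−V_dn)/(S_up−S_dn) = (5.0576−19.8413)/(79.2161−50.1512) = -0.5086. V = [p*·5.0576 + (1−p*)·19.8413]/1.26 = 7.0047. B = V − Δ·S = 35.9924.
(0,0): S=41.0000. Δ = (V_up−V_dn)/(S_up−S_dn) = (7.0047−15.7470)/(56.9900−36.0800) = -0.4181. V = [p*·7.0047 + (1−p*)·15.7470]/1.26 = 7.3279. B = V − Δ·S = 24.4697.
Each (Δ,B) replicates both successor values, so the strategy is self-financing and V0 is arbitrage-free.

(0,0): Delta=-0.4181 Bond=24.4697
(1,0): Delta=0.0000 Bond=15.7470
(1,1): Delta=-0.5086 Bond=35.9924
(2,0): Delta=0.0000 Bond=19.8413
(2,1): Delta=0.0000 Bond=19.8413
(2,2): Delta=-0.6188 Bond=54.0772
V0=7.3279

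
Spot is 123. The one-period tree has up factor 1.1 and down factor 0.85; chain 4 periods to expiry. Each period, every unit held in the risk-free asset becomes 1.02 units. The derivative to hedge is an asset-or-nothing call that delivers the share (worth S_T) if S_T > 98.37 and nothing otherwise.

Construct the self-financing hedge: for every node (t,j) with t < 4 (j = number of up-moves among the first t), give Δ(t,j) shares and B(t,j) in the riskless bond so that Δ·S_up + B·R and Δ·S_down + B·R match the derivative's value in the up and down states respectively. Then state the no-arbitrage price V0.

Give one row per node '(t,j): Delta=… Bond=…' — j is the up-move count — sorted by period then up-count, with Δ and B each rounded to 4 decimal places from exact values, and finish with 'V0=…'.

No-arbitrage ⇒ martingale measure with p* = (R−d)/(u−d) = 0.6800.
At expiry t=4: V(4,0)=0.0000, V(4,1)=0.0000, V(4,2)=107.5297, V(4,3)=139.1561, V(4,4)=180.0843
  t=3,j=0: stock 75.5374 → up 83.0911 (V=0.0000), down 64.2068 (V=0.0000). Price 0.0000; hedge Δ=0.0000, bond B=0.0000.
  t=3,j=1: stock 97.7542 → up 107.5297 (V=107.5297), down 83.0911 (V=0.0000). Price 71.6864; hedge Δ=4.4000, bond B=-358.4322.
  t=3,j=2: stock 126.5055 → up 139.1561 (V=139.1561), down 107.5297 (V=107.5297). Price 126.5055; hedge Δ=1.0000, bond B=0.0000.
  t=3,j=3: stock 163.7130 → up 180.0843 (V=180.0843), down 139.1561 (V=139.1561). Price 163.7130; hedge Δ=1.0000, bond B=0.0000.
  t=2,j=0: stock 88.8675 → up 97.7542 (V=71.6864), down 75.5374 (V=0.0000). Price 47.7910; hedge Δ=3.2267, bond B=-238.9548.
  t=2,j=1: stock 115.0050 → up 126.5055 (V=126.5055), down 97.7542 (V=71.6864). Price 106.8269; hedge Δ=1.9067, bond B=-112.4493.
  t=2,j=2: stock 148.8300 → up 163.7130 (V=163.7130), down 126.5055 (V=126.5055). Price 148.8300; hedge Δ=1.0000, bond B=0.0000.
  t=1,j=0: stock 104.5500 → up 115.0050 (V=106.8269), down 88.8675 (V=47.7910). Price 86.2112; hedge Δ=2.2587, bond B=-149.9324.
  t=1,j=1: stock 135.3000 → up 148.8300 (V=148.8300), down 115.0050 (V=106.8269). Price 132.7343; hedge Δ=1.2418, bond B=-35.2782.
  t=0,j=0: stock 123.0000 → up 135.3000 (V=132.7343), down 104.5500 (V=86.2112). Price 115.5362; hedge Δ=1.5129, bond B=-70.5564.
Root portfolio cost Δ·123+B reproduces V0=115.5362.

(0,0): Delta=1.5129 Bond=-70.5564
(1,0): Delta=2.2587 Bond=-149.9324
(1,1): Delta=1.2418 Bond=-35.2782
(2,0): Delta=3.2267 Bond=-238.9548
(2,1): Delta=1.9067 Bond=-112.4493
(2,2): Delta=1.0000 Bond=0.0000
(3,0): Delta=0.0000 Bond=0.0000
(3,1): Delta=4.4000 Bond=-358.4322
(3,2): Delta=1.0000 Bond=0.0000
(3,3): Delta=1.0000 Bond=0.0000
V0=115.5362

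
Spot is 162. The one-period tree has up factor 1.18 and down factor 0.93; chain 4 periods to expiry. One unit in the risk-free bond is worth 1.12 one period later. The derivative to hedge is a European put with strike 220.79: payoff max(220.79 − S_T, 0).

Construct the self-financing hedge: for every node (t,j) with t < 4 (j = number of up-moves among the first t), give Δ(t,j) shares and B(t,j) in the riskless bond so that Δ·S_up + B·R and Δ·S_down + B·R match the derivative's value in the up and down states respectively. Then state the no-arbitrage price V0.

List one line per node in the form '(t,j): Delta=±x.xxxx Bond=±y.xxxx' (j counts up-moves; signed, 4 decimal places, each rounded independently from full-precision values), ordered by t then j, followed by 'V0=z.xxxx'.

No-arbitrage ⇒ martingale measure with p* = (R−d)/(u−d) = 0.7600.
At expiry t=4: V(4,0)=99.6056, V(4,1)=67.0291, V(4,2)=25.6955, V(4,3)=0.0000, V(4,4)=0.0000
  t=3,j=0: stock 130.3058 → up 153.7609 (V=67.0291), down 121.1844 (V=99.6056). Price 66.8281; hedge Δ=-1.0000, bond B=197.1339.
  t=3,j=1: stock 165.3343 → up 195.0945 (V=25.6955), down 153.7609 (V=67.0291). Price 31.7996; hedge Δ=-1.0000, bond B=197.1339.
  t=3,j=2: stock 209.7790 → up 247.5392 (V=0.0000), down 195.0945 (V=25.6955). Price 5.5062; hedge Δ=-0.4900, bond B=108.2884.
  t=3,j=3: stock 266.1712 → up 314.0820 (V=0.0000), down 247.5392 (V=0.0000). Price 0.0000; hedge Δ=0.0000, bond B=0.0000.
  t=2,j=0: stock 140.1138 → up 165.3343 (V=31.7996), down 130.3058 (V=66.8281). Price 35.8986; hedge Δ=-1.0000, bond B=176.0124.
  t=2,j=1: stock 177.7788 → up 209.7790 (V=5.5062), down 165.3343 (V=31.7996). Price 10.5506; hedge Δ=-0.5916, bond B=115.7244.
  t=2,j=2: stock 225.5688 → up 266.1712 (V=0.0000), down 209.7790 (V=5.5062). Price 1.1799; hedge Δ=-0.0976, bond B=23.2047.
  t=1,j=0: stock 150.6600 → up 177.7788 (V=10.5506), down 140.1138 (V=35.8986). Price 14.8519; hedge Δ=-0.6730, bond B=116.2442.
  t=1,j=1: stock 191.1600 → up 225.5688 (V=1.1799), down 177.7788 (V=10.5506). Price 3.0615; hedge Δ=-0.1961, bond B=40.5441.
  t=0,j=0: stock 162.0000 → up 191.1600 (V=3.0615), down 150.6600 (V=14.8519). Price 5.2600; hedge Δ=-0.2911, bond B=52.4215.
Root portfolio cost Δ·162+B reproduces V0=5.2600.

(0,0): Delta=-0.2911 Bond=52.4215
(1,0): Delta=-0.6730 Bond=116.2442
(1,1): Delta=-0.1961 Bond=40.5441
(2,0): Delta=-1.0000 Bond=176.0124
(2,1): Delta=-0.5916 Bond=115.7244
(2,2): Delta=-0.0976 Bond=23.2047
(3,0): Delta=-1.0000 Bond=197.1339
(3,1): Delta=-1.0000 Bond=197.1339
(3,2): Delta=-0.4900 Bond=108.2884
(3,3): Delta=0.0000 Bond=0.0000
V0=5.2600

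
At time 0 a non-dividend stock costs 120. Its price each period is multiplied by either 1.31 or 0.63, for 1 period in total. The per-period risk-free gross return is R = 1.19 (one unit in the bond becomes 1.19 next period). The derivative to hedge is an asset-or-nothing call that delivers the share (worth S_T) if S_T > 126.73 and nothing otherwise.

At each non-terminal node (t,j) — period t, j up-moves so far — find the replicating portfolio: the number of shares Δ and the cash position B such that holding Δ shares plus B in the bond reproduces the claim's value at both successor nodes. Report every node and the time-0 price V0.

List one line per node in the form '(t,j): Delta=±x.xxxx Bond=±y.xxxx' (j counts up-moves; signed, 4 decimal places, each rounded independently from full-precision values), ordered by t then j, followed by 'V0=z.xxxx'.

(0,0): Delta=1.9265 Bond=-122.3875
V0=108.7889

Since d<R<u, set p* = (R−d)/(u−d) = 0.8235; price each node as the discounted p*-expectation of its children.
Terminal values V(1,·): V(1,0)=0.0000, V(1,1)=157.2000
  t=0,j=0: stock 120.0000 → up 157.2000 (V=157.2000), down 75.6000 (V=0.0000). Price 108.7889; hedge Δ=1.9265, bond B=-122.3875.
Check: Δ(0,0)·S0 + B(0,0) = 108.7889 = V0.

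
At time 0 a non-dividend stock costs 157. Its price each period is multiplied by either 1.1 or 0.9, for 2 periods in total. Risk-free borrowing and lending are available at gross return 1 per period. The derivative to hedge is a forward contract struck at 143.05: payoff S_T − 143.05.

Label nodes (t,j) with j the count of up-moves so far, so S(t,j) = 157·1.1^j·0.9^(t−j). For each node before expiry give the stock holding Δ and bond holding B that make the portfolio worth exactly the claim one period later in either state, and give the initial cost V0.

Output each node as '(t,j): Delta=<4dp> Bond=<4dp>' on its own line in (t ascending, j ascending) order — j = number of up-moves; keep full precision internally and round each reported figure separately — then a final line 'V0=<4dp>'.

(0,0): Delta=1.0000 Bond=-143.0500
(1,0): Delta=1.0000 Bond=-143.0500
(1,1): Delta=1.0000 Bond=-143.0500
V0=13.9500

The replicating-portfolio and risk-neutral prices coincide; use p* = (1−0.9)/(1.1−0.9) = 0.5000 for the latter.
Payoff layer (t=2): V(2,0)=-15.8800, V(2,1)=12.3800, V(2,2)=46.9200
(1,0): S=141.3000. Δ = (V_up−V_dn)/(S_up−S_dn) = (12.3800−-15.8800)/(155.4300−127.1700) = 1.0000. V = [p*·12.3800 + (1−p*)·-15.8800]/1 = -1.7500. B = V − Δ·S = -143.0500.
(1,1): S=172.7000. Δ = (V_up−V_dn)/(S_up−S_dn) = (46.9200−12.3800)/(189.9700−155.4300) = 1.0000. V = [p*·46.9200 + (1−p*)·12.3800]/1 = 29.6500. B = V − Δ·S = -143.0500.
(0,0): S=157.0000. Δ = (V_up−V_dn)/(S_up−S_dn) = (29.6500−-1.7500)/(172.7000−141.3000) = 1.0000. V = [p*·29.6500 + (1−p*)·-1.7500]/1 = 13.9500. B = V − Δ·S = -143.0500.
Self-financing check: at every node Δ·S+B equals the discounted successor values.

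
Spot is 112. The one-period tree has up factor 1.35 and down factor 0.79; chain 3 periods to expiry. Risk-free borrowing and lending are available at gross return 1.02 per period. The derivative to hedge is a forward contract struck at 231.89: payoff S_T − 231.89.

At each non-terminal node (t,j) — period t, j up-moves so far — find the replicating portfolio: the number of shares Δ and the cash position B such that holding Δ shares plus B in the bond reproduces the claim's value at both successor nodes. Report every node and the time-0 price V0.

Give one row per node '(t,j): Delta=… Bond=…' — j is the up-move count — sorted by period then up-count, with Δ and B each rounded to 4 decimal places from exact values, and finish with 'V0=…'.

The replicating-portfolio and risk-neutral prices coincide; use p* = (1.02−0.79)/(1.35−0.79) = 0.4107 for the latter.
Terminal values V(3,·): V(3,0)=-176.6696, V(3,1)=-137.5261, V(3,2)=-70.6352, V(3,3)=43.6720
(2,0): S=69.8992. Δ = (V_up−V_dn)/(S_up−S_dn) = (-137.5261−-176.6696)/(94.3639−55.2204) = 1.0000. V = [p*·-137.5261 + (1−p*)·-176.6696]/1.02 = -157.4439. B = V − Δ·S = -227.3431.
(2,1): S=119.4480. Δ = (V_up−V_dn)/(S_up−S_dn) = (-70.6352−-137.5261)/(161.2548−94.3639) = 1.0000. V = [p*·-70.6352 + (1−p*)·-137.5261]/1.02 = -107.8951. B = V − Δ·S = -227.3431.
(2,2): S=204.1200. Δ = (V_up−V_dn)/(S_up−S_dn) = (43.6720−-70.6352)/(275.5620−161.2548) = 1.0000. V = [p*·43.6720 + (1−p*)·-70.6352]/1.02 = -23.2231. B = V − Δ·S = -227.3431.
(1,0): S=88.4800. Δ = (V_up−V_dn)/(S_up−S_dn) = (-107.8951−-157.4439)/(119.4480−69.8992) = 1.0000. V = [p*·-107.8951 + (1−p*)·-157.4439]/1.02 = -134.4054. B = V − Δ·S = -222.8854.
(1,1): S=151.2000. Δ = (V_up−V_dn)/(S_up−S_dn) = (-23.2231−-107.8951)/(204.1200−119.4480) = 1.0000. V = [p*·-23.2231 + (1−p*)·-107.8951]/1.02 = -71.6854. B = V − Δ·S = -222.8854.
(0,0): S=112.0000. Δ = (V_up−V_dn)/(S_up−S_dn) = (-71.6854−-134.4054)/(151.2000−88.4800) = 1.0000. V = [p*·-71.6854 + (1−p*)·-134.4054]/1.02 = -106.5151. B = V − Δ·S = -218.5151.
Root portfolio cost Δ·112+B reproduces V0=-106.5151.

(0,0): Delta=1.0000 Bond=-218.5151
(1,0): Delta=1.0000 Bond=-222.8854
(1,1): Delta=1.0000 Bond=-222.8854
(2,0): Delta=1.0000 Bond=-227.3431
(2,1): Delta=1.0000 Bond=-227.3431
(2,2): Delta=1.0000 Bond=-227.3431
V0=-106.5151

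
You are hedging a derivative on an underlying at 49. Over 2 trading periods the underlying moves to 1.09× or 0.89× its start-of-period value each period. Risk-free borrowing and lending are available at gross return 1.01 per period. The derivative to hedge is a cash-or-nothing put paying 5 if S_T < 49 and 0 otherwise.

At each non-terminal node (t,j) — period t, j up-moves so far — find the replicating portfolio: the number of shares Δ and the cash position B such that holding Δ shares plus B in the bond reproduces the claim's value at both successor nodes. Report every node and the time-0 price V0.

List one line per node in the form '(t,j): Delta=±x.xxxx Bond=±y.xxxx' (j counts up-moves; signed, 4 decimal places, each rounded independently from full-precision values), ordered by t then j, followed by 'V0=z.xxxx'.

Since d<R<u, set p* = (R−d)/(u−d) = 0.6000; price each node as the discounted p*-expectation of its children.
Payoff layer (t=2): V(2,0)=5.0000, V(2,1)=5.0000, V(2,2)=0.0000
  t=1,j=0: stock 43.6100 → up 47.5349 (V=5.0000), down 38.8129 (V=5.0000). Price 4.9505; hedge Δ=0.0000, bond B=4.9505.
  t=1,j=1: stock 53.4100 → up 58.2169 (V=0.0000), down 47.5349 (V=5.0000). Price 1.9802; hedge Δ=-0.4681, bond B=26.9802.
  t=0,j=0: stock 49.0000 → up 53.4100 (V=1.9802), down 43.6100 (V=4.9505). Price 3.1369; hedge Δ=-0.3031, bond B=17.9884.
Root portfolio cost Δ·49+B reproduces V0=3.1369.

(0,0): Delta=-0.3031 Bond=17.9884
(1,0): Delta=0.0000 Bond=4.9505
(1,1): Delta=-0.4681 Bond=26.9802
V0=3.1369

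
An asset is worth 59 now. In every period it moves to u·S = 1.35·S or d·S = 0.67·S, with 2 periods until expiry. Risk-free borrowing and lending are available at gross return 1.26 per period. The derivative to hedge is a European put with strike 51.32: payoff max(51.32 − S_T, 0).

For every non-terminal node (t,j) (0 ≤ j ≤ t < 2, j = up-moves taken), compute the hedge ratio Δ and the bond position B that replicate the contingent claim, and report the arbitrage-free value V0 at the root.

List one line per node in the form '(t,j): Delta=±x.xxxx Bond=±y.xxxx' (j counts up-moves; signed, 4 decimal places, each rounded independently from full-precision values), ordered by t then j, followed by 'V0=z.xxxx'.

(0,0): Delta=-0.0650 Bond=4.1104
(1,0): Delta=-0.9239 Bond=39.1306
(1,1): Delta=0.0000 Bond=0.0000
V0=0.2740

Since d<R<u, set p* = (R−d)/(u−d) = 0.8676; price each node as the discounted p*-expectation of its children.
Terminal payoffs: V(2,0)=24.8349, V(2,1)=0.0000, V(2,2)=0.0000
(1,0): S=39.5300. Δ = (V_up−V_dn)/(S_up−S_dn) = (0.0000−24.8349)/(53.3655−26.4851) = -0.9239. V = [p*·0.0000 + (1−p*)·24.8349]/1.26 = 2.6087. B = V − Δ·S = 39.1306.
(1,1): S=79.6500. Δ = (V_up−V_dn)/(S_up−S_dn) = (0.0000−0.0000)/(107.5275−53.3655) = 0.0000. V = [p*·0.0000 + (1−p*)·0.0000]/1.26 = 0.0000. B = V − Δ·S = 0.0000.
(0,0): S=59.0000. Δ = (V_up−V_dn)/(S_up−S_dn) = (0.0000−2.6087)/(79.6500−39.5300) = -0.0650. V = [p*·0.0000 + (1−p*)·2.6087]/1.26 = 0.2740. B = V − Δ·S = 4.1104.
Each (Δ,B) replicates both successor values, so the strategy is self-financing and V0 is arbitrage-free.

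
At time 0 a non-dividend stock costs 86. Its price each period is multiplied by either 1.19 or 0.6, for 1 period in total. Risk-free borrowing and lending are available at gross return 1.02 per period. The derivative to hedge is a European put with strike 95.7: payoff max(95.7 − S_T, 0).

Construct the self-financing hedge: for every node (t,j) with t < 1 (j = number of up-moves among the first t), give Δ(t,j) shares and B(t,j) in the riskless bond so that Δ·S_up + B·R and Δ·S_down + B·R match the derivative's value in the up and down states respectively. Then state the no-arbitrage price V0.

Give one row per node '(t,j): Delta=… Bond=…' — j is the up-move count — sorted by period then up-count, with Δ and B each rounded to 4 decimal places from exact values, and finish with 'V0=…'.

(0,0): Delta=-0.8691 Bond=87.2034
V0=12.4576

No-arbitrage ⇒ martingale measure with p* = (R−d)/(u−d) = 0.7119.
At expiry t=1: V(1,0)=44.1000, V(1,1)=0.0000
  t=0,j=0: stock 86.0000 → up 102.3400 (V=0.0000), down 51.6000 (V=44.1000). Price 12.4576; hedge Δ=-0.8691, bond B=87.2034.
The time-0 hedge costs 12.4576, which is the no-arbitrage price.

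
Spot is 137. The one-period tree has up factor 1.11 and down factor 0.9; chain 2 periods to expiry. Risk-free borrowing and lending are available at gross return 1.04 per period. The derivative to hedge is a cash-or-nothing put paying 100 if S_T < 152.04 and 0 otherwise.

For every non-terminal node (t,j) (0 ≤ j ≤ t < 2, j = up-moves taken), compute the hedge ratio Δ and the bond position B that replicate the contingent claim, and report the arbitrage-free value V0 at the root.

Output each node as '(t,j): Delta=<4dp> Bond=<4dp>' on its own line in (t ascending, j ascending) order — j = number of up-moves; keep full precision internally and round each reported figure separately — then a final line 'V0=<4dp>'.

(0,0): Delta=-2.2281 Bond=356.6145
(1,0): Delta=0.0000 Bond=96.1538
(1,1): Delta=-3.1314 Bond=508.2418
V0=51.3642

Under the risk-neutral measure, an up-move has probability p* = (R−d)/(u−d) = 0.6667 and values discount at R = 1.04.
Payoff layer (t=2): V(2,0)=100.0000, V(2,1)=100.0000, V(2,2)=0.0000
(1,0): S=123.3000. Δ = (V_up−V_dn)/(S_up−S_dn) = (100.0000−100.0000)/(136.8630−110.9700) = 0.0000. V = [p*·100.0000 + (1−p*)·100.0000]/1.04 = 96.1538. B = V − Δ·S = 96.1538.
(1,1): S=152.0700. Δ = (V_up−V_dn)/(S_up−S_dn) = (0.0000−100.0000)/(168.7977−136.8630) = -3.1314. V = [p*·0.0000 + (1−p*)·100.0000]/1.04 = 32.0513. B = V − Δ·S = 508.2418.
(0,0): S=137.0000. Δ = (V_up−V_dn)/(S_up−S_dn) = (32.0513−96.1538)/(152.0700−123.3000) = -2.2281. V = [p*·32.0513 + (1−p*)·96.1538]/1.04 = 51.3642. B = V − Δ·S = 356.6145.
Check: Δ(0,0)·S0 + B(0,0) = 51.3642 = V0.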